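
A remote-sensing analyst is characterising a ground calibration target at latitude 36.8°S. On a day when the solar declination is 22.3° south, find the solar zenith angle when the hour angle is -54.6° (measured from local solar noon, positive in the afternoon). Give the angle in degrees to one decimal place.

cos θ_z = sin φ sin δ + cos φ cos δ cos H = (-0.5990)(-0.3795) + (0.8007)(0.9252)(0.5793) = 0.6565.
θ_z = arccos(0.6565) = 48.97°.

49.0°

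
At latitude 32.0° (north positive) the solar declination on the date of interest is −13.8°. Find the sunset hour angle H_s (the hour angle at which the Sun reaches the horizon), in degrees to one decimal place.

81.2°

cos H_s = −tan(32.0°) · tan(-13.8°) = 0.1535, so H_s = arccos(0.1535) = 81.17°.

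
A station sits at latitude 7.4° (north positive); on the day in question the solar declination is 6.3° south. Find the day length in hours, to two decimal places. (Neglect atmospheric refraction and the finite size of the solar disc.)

11.89 hours

The sunset hour angle satisfies cos H_s = −tan φ tan δ = 0.0143, giving H_s = 89.18°.
Day length = 2 H_s / 15° h⁻¹ = 178.36° / 15 = 11.891 h.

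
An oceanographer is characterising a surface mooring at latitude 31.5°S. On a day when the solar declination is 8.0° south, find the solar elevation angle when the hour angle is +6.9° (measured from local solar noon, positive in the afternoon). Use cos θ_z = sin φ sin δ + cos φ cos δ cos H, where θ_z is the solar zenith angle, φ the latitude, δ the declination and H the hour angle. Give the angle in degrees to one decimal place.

With φ = -31.5°, δ = -8.0°, H = 6.90°: sin φ sin δ = 0.0727, cos φ cos δ cos H = 0.8382, so cos θ_z = 0.9109.
θ_z = arccos(0.9109) = 24.37°, so the elevation is 90° − 24.37° = 65.63°.

65.6°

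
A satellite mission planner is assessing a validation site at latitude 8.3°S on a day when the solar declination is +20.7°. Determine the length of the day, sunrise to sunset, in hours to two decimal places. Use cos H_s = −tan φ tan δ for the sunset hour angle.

11.58 hours

−tan φ tan δ = −(-0.1459)(0.3779) = 0.0551; H_s = arccos(0.0551) = 86.84°.
Day length = 2 H_s / 15° h⁻¹ = 173.68° / 15 = 11.579 h.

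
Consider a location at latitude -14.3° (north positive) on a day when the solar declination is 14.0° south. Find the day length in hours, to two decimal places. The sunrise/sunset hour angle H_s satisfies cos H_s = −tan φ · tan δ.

12.49 hours

The sunset hour angle satisfies cos H_s = −tan φ tan δ = -0.0636, giving H_s = 93.65°.
Day length = 2 H_s / 15° h⁻¹ = 187.30° / 15 = 12.487 h.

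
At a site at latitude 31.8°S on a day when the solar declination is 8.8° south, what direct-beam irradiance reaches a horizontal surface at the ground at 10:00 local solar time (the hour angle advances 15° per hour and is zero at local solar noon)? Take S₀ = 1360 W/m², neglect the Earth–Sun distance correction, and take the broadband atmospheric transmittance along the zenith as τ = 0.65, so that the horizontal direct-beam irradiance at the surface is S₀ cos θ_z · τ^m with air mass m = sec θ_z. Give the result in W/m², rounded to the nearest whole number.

Hour angle H = 15° × (10 − 12) = -30.00°.
With φ = -31.8°, δ = -8.8°, H = -30.00°: sin φ sin δ = 0.0806, cos φ cos δ cos H = 0.7274, so cos θ_z = 0.8080.
Air mass m = 1/cos θ_z = 1/0.8080 = 1.238; τ^m = 0.65^1.238 = 0.5867.
Surface direct beam = 1360 × 0.8080 × 0.5867 = 644.71 W/m².

645 W/m²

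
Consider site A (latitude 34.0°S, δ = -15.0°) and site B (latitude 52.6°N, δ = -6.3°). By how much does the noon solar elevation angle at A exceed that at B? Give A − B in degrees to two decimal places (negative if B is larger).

+39.90°

A: 90° − |-34.0 − (-15.0)| = 71.00°.
B: 90° − |52.6 − (-6.3)| = 31.10°.
A − B = 71.00 − 31.10 = 39.90°.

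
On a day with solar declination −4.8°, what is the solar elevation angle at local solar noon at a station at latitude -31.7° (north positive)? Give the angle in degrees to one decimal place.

63.1°

At local solar noon the hour angle is zero, so the elevation is 90° − |φ − δ| = 90° − |-31.7° − (-4.8°)| = 90° − 26.9° = 63.1°.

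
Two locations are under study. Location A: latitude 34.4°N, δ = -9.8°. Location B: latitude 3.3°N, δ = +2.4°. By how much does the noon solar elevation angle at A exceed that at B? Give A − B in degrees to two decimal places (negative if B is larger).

A: 90° − |34.4 − (-9.8)| = 45.80°.
B: 90° − |3.3 − (2.4)| = 89.10°.
A − B = 45.80 − 89.10 = -43.30°.

-43.30°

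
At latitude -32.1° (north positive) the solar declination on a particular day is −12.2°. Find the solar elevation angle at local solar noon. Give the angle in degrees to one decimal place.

70.1°

At local solar noon the hour angle is zero, so the elevation is 90° − |φ − δ| = 90° − |-32.1° − (-12.2°)| = 90° − 19.9° = 70.1°.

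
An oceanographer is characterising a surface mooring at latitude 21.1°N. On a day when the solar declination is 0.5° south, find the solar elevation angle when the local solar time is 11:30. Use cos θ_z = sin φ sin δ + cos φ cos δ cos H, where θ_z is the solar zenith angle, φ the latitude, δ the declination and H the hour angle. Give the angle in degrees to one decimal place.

67.2°

Hour angle H = 15° × (11.5 − 12) = -7.50°.
cos θ_z = sin(21.1°) sin(-0.5°) + cos(21.1°) cos(-0.5°) cos(-7.50°) = -0.0031 + 0.9249 = 0.9218.
θ_z = arccos(0.9218) = 22.81°, so the elevation is 90° − 22.81° = 67.19°.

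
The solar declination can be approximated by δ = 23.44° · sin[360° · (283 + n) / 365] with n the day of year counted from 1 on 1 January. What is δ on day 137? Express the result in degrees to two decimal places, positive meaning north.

+19.02°

360 × (283 + 137) / 365 = 414.247°; sin(414.247°) = 0.8115.
δ = 23.44 × 0.8115 = 19.022° ≈ +19.02°.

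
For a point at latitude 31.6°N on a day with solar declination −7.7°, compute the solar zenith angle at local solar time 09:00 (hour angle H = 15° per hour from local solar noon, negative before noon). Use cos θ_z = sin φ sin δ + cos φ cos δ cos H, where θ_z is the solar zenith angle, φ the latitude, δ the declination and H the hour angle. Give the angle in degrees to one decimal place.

Hour angle H = 15° × (9 − 12) = -45.00°.
With φ = 31.6°, δ = -7.7°, H = -45.00°: sin φ sin δ = -0.0702, cos φ cos δ cos H = 0.5968, so cos θ_z = 0.5266.
θ_z = arccos(0.5266) = 58.22°.

58.2°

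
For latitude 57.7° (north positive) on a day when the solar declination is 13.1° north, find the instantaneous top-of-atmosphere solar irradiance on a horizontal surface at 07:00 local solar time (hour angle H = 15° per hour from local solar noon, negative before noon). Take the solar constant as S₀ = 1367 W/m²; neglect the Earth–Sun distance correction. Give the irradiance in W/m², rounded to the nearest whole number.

446 W/m²

Hour angle H = 15° × (7 − 12) = -75.00°.
cos θ_z = sin φ sin δ + cos φ cos δ cos H = (0.8453)(0.2267) + (0.5344)(0.9740)(0.2588) = 0.3263.
Top-of-atmosphere irradiance = S₀ cos θ_z = 1367 × 0.3263 = 446.05 W/m².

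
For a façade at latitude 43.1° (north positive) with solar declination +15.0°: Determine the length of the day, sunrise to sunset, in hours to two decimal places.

13.94 hours

−tan φ tan δ = −(0.9358)(0.2679) = -0.2507; H_s = arccos(-0.2507) = 104.52°.
Day length = 2 H_s / 15° h⁻¹ = 209.04° / 15 = 13.936 h.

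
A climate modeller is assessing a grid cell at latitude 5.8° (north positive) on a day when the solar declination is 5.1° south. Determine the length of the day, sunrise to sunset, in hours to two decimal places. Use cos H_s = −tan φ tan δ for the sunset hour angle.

11.93 hours

cos H_s = −tan(5.8°) · tan(-5.1°) = 0.0091, so H_s = arccos(0.0091) = 89.48°.
Day length = 2 H_s / 15° h⁻¹ = 178.96° / 15 = 11.931 h.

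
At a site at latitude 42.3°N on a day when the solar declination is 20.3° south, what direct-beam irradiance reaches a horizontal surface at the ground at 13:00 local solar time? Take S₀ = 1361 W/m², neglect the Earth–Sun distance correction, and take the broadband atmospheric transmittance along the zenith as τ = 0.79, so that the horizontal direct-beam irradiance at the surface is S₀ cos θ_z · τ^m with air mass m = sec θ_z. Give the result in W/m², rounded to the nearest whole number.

346 W/m²

Hour angle H = 15° × (13 − 12) = 15.00°.
cos θ_z = sin(42.3°) sin(-20.3°) + cos(42.3°) cos(-20.3°) cos(15.00°) = -0.2335 + 0.6701 = 0.4366.
Air mass m = 1/cos θ_z = 1/0.4366 = 2.290; τ^m = 0.79^2.290 = 0.5829.
Surface direct beam = 1361 × 0.4366 × 0.5829 = 346.37 W/m².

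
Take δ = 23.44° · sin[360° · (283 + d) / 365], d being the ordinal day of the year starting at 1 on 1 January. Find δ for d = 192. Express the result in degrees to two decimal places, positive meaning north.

+22.23°

360 × (283 + 192) / 365 = 468.493°; sin(468.493°) = 0.9484.
δ = 23.44 × 0.9484 = 22.230° ≈ +22.23°.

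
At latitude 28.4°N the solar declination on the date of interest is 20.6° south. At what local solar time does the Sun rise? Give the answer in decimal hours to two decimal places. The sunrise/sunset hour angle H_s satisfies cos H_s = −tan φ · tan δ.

6.78 h

−tan φ tan δ = −(0.5407)(-0.3759) = 0.2032; H_s = arccos(0.2032) = 78.28°.
Sunrise is at 12 − H_s/15 = 12 − 5.219 = 6.781 h local solar time.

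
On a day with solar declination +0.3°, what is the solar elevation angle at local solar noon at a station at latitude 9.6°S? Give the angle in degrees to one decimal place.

At local solar noon the hour angle is zero, so the elevation is 90° − |φ − δ| = 90° − |-9.6° − (0.3°)| = 90° − 9.9° = 80.1°.

80.1°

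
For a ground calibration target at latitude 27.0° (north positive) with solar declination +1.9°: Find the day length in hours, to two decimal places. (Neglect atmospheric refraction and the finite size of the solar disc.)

cos H_s = −tan(27.0°) · tan(1.9°) = -0.0169, so H_s = arccos(-0.0169) = 90.97°.
Day length = 2 H_s / 15° h⁻¹ = 181.94° / 15 = 12.129 h.

12.13 hours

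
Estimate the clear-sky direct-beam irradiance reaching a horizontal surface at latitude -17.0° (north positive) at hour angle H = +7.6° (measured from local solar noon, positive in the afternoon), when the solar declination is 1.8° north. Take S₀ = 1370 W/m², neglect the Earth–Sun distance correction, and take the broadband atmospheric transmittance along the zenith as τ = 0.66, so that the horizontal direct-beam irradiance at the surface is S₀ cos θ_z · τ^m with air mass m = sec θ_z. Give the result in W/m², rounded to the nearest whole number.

825 W/m²

cos θ_z = sin φ sin δ + cos φ cos δ cos H = (-0.2924)(0.0314) + (0.9563)(0.9995)(0.9912) = 0.9382.
Air mass m = 1/cos θ_z = 1/0.9382 = 1.066; τ^m = 0.66^1.066 = 0.6421.
Surface direct beam = 1370 × 0.9382 × 0.6421 = 825.31 W/m².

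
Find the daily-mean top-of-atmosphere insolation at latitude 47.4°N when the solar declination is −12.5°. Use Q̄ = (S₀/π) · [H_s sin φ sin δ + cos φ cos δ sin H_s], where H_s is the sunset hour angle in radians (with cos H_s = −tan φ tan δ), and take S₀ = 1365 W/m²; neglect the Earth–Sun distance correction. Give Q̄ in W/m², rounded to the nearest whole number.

187 W/m²

−tan φ tan δ = −(1.0875)(-0.2217) = 0.2411; H_s = arccos(0.2411) = 76.05°. In radians, H_s = 1.3273.
H_s sin φ sin δ = 1.3273 × 0.7361 × -0.2164 = -0.2114.
cos φ cos δ sin H_s = 0.6769 × 0.9763 × 0.9705 = 0.6414.
Q̄ = (1365/π) × (-0.2114 + 0.6414) = 434.49 × 0.4300 = 186.83 W/m².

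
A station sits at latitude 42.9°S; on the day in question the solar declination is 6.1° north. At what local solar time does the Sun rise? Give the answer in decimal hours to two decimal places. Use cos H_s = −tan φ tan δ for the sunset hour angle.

6.38 h

−tan φ tan δ = −(-0.9293)(0.1069) = 0.0993; H_s = arccos(0.0993) = 84.30°.
Sunrise is at 12 − H_s/15 = 12 − 5.620 = 6.380 h local solar time.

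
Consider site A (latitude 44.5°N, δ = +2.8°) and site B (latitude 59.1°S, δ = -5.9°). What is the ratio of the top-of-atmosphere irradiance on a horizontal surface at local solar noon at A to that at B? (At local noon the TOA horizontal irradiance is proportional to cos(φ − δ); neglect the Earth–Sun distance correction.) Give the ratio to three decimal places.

A: cos θ_z = cos(44.5° − (2.8°)) = 0.7466.
B: cos θ_z = cos(-59.1° − (-5.9°)) = 0.5990.
Ratio A/B = 0.7466 / 0.5990 = 1.2464.

1.246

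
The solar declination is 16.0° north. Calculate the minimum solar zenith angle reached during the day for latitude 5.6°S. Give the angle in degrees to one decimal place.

21.6°

At local solar noon the hour angle is zero, so the zenith angle is |φ − δ| = |-5.6° − (16.0°)| = 21.6°.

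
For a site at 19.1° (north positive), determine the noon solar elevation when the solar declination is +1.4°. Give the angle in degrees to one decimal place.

72.3°

At local solar noon the hour angle is zero, so the elevation is 90° − |φ − δ| = 90° − |19.1° − (1.4°)| = 90° − 17.7° = 72.3°.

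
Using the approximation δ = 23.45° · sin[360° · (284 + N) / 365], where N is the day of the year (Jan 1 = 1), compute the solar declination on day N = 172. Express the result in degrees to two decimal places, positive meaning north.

360 × (284 + 172) / 365 = 449.753°; sin(449.753°) = 1.0000.
δ = 23.45 × 1.0000 = 23.450° ≈ +23.45°.

+23.45°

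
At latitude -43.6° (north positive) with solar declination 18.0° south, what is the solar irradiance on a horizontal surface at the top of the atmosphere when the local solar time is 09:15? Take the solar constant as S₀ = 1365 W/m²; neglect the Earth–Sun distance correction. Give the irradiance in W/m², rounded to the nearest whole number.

Hour angle H = 15° × (9.25 − 12) = -41.25°.
cos θ_z = sin φ sin δ + cos φ cos δ cos H = (-0.6896)(-0.3090) + (0.7242)(0.9511)(0.7518) = 0.7309.
Top-of-atmosphere irradiance = S₀ cos θ_z = 1365 × 0.7309 = 997.68 W/m².

998 W/m²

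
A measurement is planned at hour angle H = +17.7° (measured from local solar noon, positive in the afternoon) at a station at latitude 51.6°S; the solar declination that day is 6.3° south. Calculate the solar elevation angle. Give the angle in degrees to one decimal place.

42.4°

With φ = -51.6°, δ = -6.3°, H = 17.70°: sin φ sin δ = 0.0860, cos φ cos δ cos H = 0.5882, so cos θ_z = 0.6742.
θ_z = arccos(0.6742) = 47.61°, so the elevation is 90° − 47.61° = 42.39°.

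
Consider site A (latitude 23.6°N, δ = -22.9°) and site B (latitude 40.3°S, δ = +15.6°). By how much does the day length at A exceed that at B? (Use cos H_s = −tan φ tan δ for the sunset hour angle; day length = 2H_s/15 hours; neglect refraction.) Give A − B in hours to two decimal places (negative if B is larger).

+0.41 h

A: H_s = arccos(−tan 23.6° · tan -22.9°) = 79.37°, so 2H_s/15 = 10.5827 h.
B: H_s = arccos(−tan -40.3° · tan 15.6°) = 76.30°, so 2H_s/15 = 10.1733 h.
A − B = 10.5827 − 10.1733 = 0.4094 h.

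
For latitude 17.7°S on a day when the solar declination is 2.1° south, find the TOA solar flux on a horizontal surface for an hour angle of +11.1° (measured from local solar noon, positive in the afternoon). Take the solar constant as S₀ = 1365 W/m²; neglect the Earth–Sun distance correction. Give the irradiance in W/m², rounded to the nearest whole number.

1290 W/m²

With φ = -17.7°, δ = -2.1°, H = 11.10°: sin φ sin δ = 0.0111, cos φ cos δ cos H = 0.9342, so cos θ_z = 0.9453.
Top-of-atmosphere irradiance = S₀ cos θ_z = 1365 × 0.9453 = 1290.33 W/m².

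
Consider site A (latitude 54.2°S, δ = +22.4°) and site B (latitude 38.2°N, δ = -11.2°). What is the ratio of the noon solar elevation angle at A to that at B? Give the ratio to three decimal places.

0.330

A: 90° − |-54.2 − (22.4)| = 13.40°.
B: 90° − |38.2 − (-11.2)| = 40.60°.
Ratio A/B = 13.4000 / 40.6000 = 0.3300.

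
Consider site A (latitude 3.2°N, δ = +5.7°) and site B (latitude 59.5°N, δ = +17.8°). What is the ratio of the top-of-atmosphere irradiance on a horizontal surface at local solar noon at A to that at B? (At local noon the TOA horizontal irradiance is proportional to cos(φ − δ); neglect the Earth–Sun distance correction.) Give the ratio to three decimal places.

A: cos θ_z = cos(3.2° − (5.7°)) = 0.9990.
B: cos θ_z = cos(59.5° − (17.8°)) = 0.7466.
Ratio A/B = 0.9990 / 0.7466 = 1.3381.

1.338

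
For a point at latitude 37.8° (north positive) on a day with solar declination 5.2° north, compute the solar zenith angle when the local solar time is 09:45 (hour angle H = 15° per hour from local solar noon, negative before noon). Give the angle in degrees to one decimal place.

Hour angle H = 15° × (9.75 − 12) = -33.75°.
With φ = 37.8°, δ = 5.2°, H = -33.75°: sin φ sin δ = 0.0555, cos φ cos δ cos H = 0.6543, so cos θ_z = 0.7098.
θ_z = arccos(0.7098) = 44.78°.

44.8°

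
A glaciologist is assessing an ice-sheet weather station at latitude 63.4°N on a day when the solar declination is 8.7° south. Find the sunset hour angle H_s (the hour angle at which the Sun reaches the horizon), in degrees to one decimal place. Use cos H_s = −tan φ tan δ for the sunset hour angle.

72.2°

cos H_s = −tan(63.4°) · tan(-8.7°) = 0.3056, so H_s = arccos(0.3056) = 72.21°.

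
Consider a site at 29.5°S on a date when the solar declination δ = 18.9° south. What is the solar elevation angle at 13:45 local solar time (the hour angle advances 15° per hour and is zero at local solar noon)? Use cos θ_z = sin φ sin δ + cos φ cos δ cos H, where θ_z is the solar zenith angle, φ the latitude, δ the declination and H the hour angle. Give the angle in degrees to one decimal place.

63.9°

Hour angle H = 15° × (13.75 − 12) = 26.25°.
cos θ_z = sin(-29.5°) sin(-18.9°) + cos(-29.5°) cos(-18.9°) cos(26.25°) = 0.1595 + 0.7385 = 0.8980.
θ_z = arccos(0.8980) = 26.10°, so the elevation is 90° − 26.10° = 63.90°.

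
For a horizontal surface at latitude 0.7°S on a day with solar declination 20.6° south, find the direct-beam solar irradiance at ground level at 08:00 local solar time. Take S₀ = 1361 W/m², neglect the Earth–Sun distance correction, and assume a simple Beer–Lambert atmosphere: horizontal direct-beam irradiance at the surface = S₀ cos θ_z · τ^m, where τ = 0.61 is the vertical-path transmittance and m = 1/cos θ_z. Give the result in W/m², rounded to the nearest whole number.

226 W/m²

Hour angle H = 15° × (8 − 12) = -60.00°.
cos θ_z = sin φ sin δ + cos φ cos δ cos H = (-0.0122)(-0.3518) + (0.9999)(0.9361)(0.5000) = 0.4723.
Air mass m = 1/cos θ_z = 1/0.4723 = 2.117; τ^m = 0.61^2.117 = 0.3512.
Surface direct beam = 1361 × 0.4723 × 0.3512 = 225.75 W/m².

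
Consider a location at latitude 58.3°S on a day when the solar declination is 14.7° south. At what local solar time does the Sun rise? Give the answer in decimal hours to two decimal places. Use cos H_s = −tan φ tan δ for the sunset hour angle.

4.32 h

The sunset hour angle satisfies cos H_s = −tan φ tan δ = -0.4248, giving H_s = 115.14°.
Sunrise is at 12 − H_s/15 = 12 − 7.676 = 4.324 h local solar time.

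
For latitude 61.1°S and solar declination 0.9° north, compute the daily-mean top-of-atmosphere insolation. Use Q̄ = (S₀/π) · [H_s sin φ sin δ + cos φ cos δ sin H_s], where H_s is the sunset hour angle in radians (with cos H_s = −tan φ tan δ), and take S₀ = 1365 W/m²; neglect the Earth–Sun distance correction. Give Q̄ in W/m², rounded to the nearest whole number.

The sunset hour angle satisfies cos H_s = −tan φ tan δ = 0.0285, giving H_s = 88.37°. In radians, H_s = 1.5423.
H_s sin φ sin δ = 1.5423 × -0.8755 × 0.0157 = -0.0212.
cos φ cos δ sin H_s = 0.4833 × 0.9999 × 0.9996 = 0.4831.
Q̄ = (1365/π) × (-0.0212 + 0.4831) = 434.49 × 0.4619 = 200.69 W/m².

201 W/m²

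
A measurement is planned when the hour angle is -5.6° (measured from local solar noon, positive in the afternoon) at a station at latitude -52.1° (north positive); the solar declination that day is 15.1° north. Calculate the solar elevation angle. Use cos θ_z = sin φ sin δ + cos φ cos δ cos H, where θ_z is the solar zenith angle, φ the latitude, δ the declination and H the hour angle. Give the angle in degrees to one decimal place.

22.6°

cos θ_z = sin(-52.1°) sin(15.1°) + cos(-52.1°) cos(15.1°) cos(-5.60°) = -0.2056 + 0.5902 = 0.3846.
θ_z = arccos(0.3846) = 67.38°, so the elevation is 90° − 67.38° = 22.62°.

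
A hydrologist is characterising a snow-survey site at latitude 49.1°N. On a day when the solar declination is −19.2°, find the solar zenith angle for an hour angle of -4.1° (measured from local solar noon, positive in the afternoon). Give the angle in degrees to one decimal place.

cos θ_z = sin(49.1°) sin(-19.2°) + cos(49.1°) cos(-19.2°) cos(-4.10°) = -0.2486 + 0.6167 = 0.3681.
θ_z = arccos(0.3681) = 68.40°.

68.4°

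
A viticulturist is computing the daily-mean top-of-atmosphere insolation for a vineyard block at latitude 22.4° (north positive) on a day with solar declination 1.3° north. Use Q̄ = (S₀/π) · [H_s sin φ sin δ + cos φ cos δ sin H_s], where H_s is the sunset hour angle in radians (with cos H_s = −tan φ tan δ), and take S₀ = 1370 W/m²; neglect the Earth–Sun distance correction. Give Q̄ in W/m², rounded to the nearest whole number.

409 W/m²

−tan φ tan δ = −(0.4122)(0.0227) = -0.0094; H_s = arccos(-0.0094) = 90.54°. In radians, H_s = 1.5802.
H_s sin φ sin δ = 1.5802 × 0.3811 × 0.0227 = 0.0137.
cos φ cos δ sin H_s = 0.9245 × 0.9997 × 1.0000 = 0.9242.
Q̄ = (1370/π) × (0.0137 + 0.9242) = 436.08 × 0.9379 = 409.00 W/m².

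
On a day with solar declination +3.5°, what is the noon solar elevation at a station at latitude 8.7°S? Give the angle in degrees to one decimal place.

At local solar noon the hour angle is zero, so the elevation is 90° − |φ − δ| = 90° − |-8.7° − (3.5°)| = 90° − 12.2° = 77.8°.

77.8°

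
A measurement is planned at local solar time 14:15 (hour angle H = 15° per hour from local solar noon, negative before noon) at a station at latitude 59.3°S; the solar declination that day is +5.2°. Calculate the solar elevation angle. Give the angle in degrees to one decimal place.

Hour angle H = 15° × (14.25 − 12) = 33.75°.
With φ = -59.3°, δ = 5.2°, H = 33.75°: sin φ sin δ = -0.0779, cos φ cos δ cos H = 0.4228, so cos θ_z = 0.3449.
θ_z = arccos(0.3449) = 69.82°, so the elevation is 90° − 69.82° = 20.18°.

20.2°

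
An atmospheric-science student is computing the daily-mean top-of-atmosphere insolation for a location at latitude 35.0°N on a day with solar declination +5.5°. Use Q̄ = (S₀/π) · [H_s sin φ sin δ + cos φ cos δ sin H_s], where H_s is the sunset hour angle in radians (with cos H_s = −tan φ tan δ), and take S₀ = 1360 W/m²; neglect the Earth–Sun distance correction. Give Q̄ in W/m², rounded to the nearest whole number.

The sunset hour angle satisfies cos H_s = −tan φ tan δ = -0.0674, giving H_s = 93.86°. In radians, H_s = 1.6382.
H_s sin φ sin δ = 1.6382 × 0.5736 × 0.0958 = 0.0900.
cos φ cos δ sin H_s = 0.8192 × 0.9954 × 0.9977 = 0.8136.
Q̄ = (1360/π) × (0.0900 + 0.8136) = 432.90 × 0.9036 = 391.17 W/m².

391 W/m²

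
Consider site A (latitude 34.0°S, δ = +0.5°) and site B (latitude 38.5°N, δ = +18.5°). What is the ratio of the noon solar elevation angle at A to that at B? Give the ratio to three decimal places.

A: 90° − |-34.0 − (0.5)| = 55.50°.
B: 90° − |38.5 − (18.5)| = 70.00°.
Ratio A/B = 55.5000 / 70.0000 = 0.7929.

0.793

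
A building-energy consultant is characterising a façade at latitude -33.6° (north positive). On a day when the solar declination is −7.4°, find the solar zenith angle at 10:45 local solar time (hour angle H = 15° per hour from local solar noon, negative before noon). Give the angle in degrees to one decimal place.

31.4°

Hour angle H = 15° × (10.75 − 12) = -18.75°.
With φ = -33.6°, δ = -7.4°, H = -18.75°: sin φ sin δ = 0.0713, cos φ cos δ cos H = 0.7821, so cos θ_z = 0.8534.
θ_z = arccos(0.8534) = 31.42°.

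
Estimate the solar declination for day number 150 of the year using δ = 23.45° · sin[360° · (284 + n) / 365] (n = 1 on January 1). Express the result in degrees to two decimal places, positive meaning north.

360 × (284 + 150) / 365 = 428.055°; sin(428.055°) = 0.9275.
δ = 23.45 × 0.9275 = 21.750° ≈ +21.75°.

+21.75°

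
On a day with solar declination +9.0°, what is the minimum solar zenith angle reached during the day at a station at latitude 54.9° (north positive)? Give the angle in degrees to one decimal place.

At local solar noon the hour angle is zero, so the zenith angle is |φ − δ| = |54.9° − (9.0°)| = 45.9°.

45.9°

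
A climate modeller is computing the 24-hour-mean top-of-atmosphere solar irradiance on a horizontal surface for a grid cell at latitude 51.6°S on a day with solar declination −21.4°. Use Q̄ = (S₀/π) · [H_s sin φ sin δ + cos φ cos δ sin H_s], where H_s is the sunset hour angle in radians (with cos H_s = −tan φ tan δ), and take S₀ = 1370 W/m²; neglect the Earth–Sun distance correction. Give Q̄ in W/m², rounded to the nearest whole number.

−tan φ tan δ = −(-1.2617)(-0.3919) = -0.4945; H_s = arccos(-0.4945) = 119.64°. In radians, H_s = 2.0881.
H_s sin φ sin δ = 2.0881 × -0.7837 × -0.3649 = 0.5971.
cos φ cos δ sin H_s = 0.6211 × 0.9311 × 0.8692 = 0.5027.
Q̄ = (1370/π) × (0.5971 + 0.5027) = 436.08 × 1.0998 = 479.60 W/m².

480 W/m²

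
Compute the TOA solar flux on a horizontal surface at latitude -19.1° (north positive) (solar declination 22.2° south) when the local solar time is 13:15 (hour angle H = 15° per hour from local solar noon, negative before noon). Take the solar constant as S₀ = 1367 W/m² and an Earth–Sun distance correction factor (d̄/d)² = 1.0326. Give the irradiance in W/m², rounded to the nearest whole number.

Hour angle H = 15° × (13.25 − 12) = 18.75°.
cos θ_z = sin φ sin δ + cos φ cos δ cos H = (-0.3272)(-0.3778) + (0.9449)(0.9259)(0.9469) = 0.9520.
Top-of-atmosphere irradiance = S₀ (d̄/d)² cos θ_z = 1367 × 1.0326 × 0.9520 = 1343.81 W/m².

1344 W/m²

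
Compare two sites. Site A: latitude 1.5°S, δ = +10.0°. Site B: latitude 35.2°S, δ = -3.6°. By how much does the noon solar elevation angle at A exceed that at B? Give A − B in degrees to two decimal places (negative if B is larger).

A: 90° − |-1.5 − (10.0)| = 78.50°.
B: 90° − |-35.2 − (-3.6)| = 58.40°.
A − B = 78.50 − 58.40 = 20.10°.

+20.10°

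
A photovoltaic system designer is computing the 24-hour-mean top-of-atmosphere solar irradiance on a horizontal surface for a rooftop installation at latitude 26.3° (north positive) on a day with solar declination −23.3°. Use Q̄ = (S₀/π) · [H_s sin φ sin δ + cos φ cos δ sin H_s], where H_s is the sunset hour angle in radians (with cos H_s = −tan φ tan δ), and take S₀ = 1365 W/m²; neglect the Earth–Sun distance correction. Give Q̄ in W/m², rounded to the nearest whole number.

246 W/m²

The sunset hour angle satisfies cos H_s = −tan φ tan δ = 0.2128, giving H_s = 77.71°. In radians, H_s = 1.3563.
H_s sin φ sin δ = 1.3563 × 0.4431 × -0.3955 = -0.2377.
cos φ cos δ sin H_s = 0.8965 × 0.9184 × 0.9771 = 0.8045.
Q̄ = (1365/π) × (-0.2377 + 0.8045) = 434.49 × 0.5668 = 246.27 W/m².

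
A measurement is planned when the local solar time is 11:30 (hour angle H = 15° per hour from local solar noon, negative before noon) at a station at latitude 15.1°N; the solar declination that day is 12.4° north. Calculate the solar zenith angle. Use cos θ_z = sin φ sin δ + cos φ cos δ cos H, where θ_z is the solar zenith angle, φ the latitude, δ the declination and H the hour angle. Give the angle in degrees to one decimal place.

7.8°

Hour angle H = 15° × (11.5 − 12) = -7.50°.
cos θ_z = sin φ sin δ + cos φ cos δ cos H = (0.2605)(0.2147) + (0.9655)(0.9767)(0.9914) = 0.9908.
θ_z = arccos(0.9908) = 7.78°.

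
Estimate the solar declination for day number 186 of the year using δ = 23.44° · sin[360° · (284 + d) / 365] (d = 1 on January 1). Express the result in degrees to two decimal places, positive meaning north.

+22.79°

360 × (284 + 186) / 365 = 463.562°; sin(463.562°) = 0.9721.
δ = 23.44 × 0.9721 = 22.786° ≈ +22.79°.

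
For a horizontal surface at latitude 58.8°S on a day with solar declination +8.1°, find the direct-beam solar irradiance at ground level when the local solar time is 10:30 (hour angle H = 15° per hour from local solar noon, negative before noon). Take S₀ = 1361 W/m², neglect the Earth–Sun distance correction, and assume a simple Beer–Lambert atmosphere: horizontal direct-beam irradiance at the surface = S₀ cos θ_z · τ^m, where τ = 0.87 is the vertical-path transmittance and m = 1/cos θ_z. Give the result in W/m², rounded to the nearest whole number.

324 W/m²

Hour angle H = 15° × (10.5 − 12) = -22.50°.
cos θ_z = sin(-58.8°) sin(8.1°) + cos(-58.8°) cos(8.1°) cos(-22.50°) = -0.1205 + 0.4738 = 0.3533.
Air mass m = 1/cos θ_z = 1/0.3533 = 2.830; τ^m = 0.87^2.830 = 0.6743.
Surface direct beam = 1361 × 0.3533 × 0.6743 = 324.23 W/m².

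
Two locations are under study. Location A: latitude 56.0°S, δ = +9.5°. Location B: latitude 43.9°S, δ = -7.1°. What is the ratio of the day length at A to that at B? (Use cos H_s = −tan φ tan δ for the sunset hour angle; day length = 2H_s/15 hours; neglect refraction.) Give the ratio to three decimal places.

0.781

A: H_s = arccos(−tan -56.0° · tan 9.5°) = 75.64°, so 2H_s/15 = 10.0853 h.
B: H_s = arccos(−tan -43.9° · tan -7.1°) = 96.88°, so 2H_s/15 = 12.9173 h.
Ratio A/B = 10.0853 / 12.9173 = 0.7808.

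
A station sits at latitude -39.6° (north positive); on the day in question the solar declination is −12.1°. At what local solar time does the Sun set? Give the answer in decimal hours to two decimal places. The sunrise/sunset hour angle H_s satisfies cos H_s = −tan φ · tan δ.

−tan φ tan δ = −(-0.8273)(-0.2144) = -0.1774; H_s = arccos(-0.1774) = 100.22°.
Sunset is at 12 + H_s/15 = 12 + 6.681 = 18.681 h local solar time.

18.68 h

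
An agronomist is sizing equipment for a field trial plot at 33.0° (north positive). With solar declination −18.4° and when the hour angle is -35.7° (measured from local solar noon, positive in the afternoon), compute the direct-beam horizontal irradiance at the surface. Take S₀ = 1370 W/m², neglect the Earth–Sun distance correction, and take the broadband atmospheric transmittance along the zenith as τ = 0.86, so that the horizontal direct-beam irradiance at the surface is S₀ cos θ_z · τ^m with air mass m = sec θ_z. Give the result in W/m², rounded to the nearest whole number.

cos θ_z = sin(33.0°) sin(-18.4°) + cos(33.0°) cos(-18.4°) cos(-35.70°) = -0.1719 + 0.6463 = 0.4744.
Air mass m = 1/cos θ_z = 1/0.4744 = 2.108; τ^m = 0.86^2.108 = 0.7277.
Surface direct beam = 1370 × 0.4744 × 0.7277 = 472.95 W/m².

473 W/m²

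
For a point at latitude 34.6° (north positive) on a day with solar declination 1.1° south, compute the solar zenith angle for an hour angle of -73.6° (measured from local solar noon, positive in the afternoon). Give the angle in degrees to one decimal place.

cos θ_z = sin φ sin δ + cos φ cos δ cos H = (0.5678)(-0.0192) + (0.8231)(0.9998)(0.2823) = 0.2214.
θ_z = arccos(0.2214) = 77.21°.

77.2°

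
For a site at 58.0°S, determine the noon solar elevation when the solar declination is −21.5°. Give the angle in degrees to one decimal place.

53.5°

At local solar noon the hour angle is zero, so the elevation is 90° − |φ − δ| = 90° − |-58.0° − (-21.5°)| = 90° − 36.5° = 53.5°.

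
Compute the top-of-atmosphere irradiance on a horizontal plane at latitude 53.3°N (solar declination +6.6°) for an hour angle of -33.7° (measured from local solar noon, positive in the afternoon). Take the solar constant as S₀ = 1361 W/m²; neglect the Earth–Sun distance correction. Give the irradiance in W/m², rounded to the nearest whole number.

798 W/m²

cos θ_z = sin(53.3°) sin(6.6°) + cos(53.3°) cos(6.6°) cos(-33.70°) = 0.0922 + 0.4939 = 0.5861.
Top-of-atmosphere irradiance = S₀ cos θ_z = 1361 × 0.5861 = 797.68 W/m².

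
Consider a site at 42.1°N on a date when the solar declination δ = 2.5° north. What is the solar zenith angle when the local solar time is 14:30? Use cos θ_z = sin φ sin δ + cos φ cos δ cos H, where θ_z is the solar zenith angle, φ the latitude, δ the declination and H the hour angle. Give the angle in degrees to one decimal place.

51.9°

Hour angle H = 15° × (14.5 − 12) = 37.50°.
cos θ_z = sin(42.1°) sin(2.5°) + cos(42.1°) cos(2.5°) cos(37.50°) = 0.0292 + 0.5881 = 0.6173.
θ_z = arccos(0.6173) = 51.88°.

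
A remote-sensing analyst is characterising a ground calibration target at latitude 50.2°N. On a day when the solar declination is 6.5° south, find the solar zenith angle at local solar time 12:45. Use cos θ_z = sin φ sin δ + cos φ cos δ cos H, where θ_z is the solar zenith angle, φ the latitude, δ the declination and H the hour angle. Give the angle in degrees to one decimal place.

57.5°

Hour angle H = 15° × (12.75 − 12) = 11.25°.
cos θ_z = sin φ sin δ + cos φ cos δ cos H = (0.7683)(-0.1132) + (0.6401)(0.9936)(0.9808) = 0.5368.
θ_z = arccos(0.5368) = 57.53°.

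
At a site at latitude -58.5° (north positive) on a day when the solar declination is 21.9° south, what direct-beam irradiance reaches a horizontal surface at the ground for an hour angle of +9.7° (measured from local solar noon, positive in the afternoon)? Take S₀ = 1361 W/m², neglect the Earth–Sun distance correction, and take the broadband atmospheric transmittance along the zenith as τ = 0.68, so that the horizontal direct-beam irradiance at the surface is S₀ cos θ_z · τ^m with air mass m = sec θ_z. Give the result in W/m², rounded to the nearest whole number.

667 W/m²

With φ = -58.5°, δ = -21.9°, H = 9.70°: sin φ sin δ = 0.3180, cos φ cos δ cos H = 0.4779, so cos θ_z = 0.7959.
Air mass m = 1/cos θ_z = 1/0.7959 = 1.256; τ^m = 0.68^1.256 = 0.6161.
Surface direct beam = 1361 × 0.7959 × 0.6161 = 667.37 W/m².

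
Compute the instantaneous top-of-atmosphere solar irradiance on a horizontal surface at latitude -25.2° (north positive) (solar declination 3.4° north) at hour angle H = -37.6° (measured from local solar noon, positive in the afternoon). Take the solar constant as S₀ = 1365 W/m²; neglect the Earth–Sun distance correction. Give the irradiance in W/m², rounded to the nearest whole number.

cos θ_z = sin(-25.2°) sin(3.4°) + cos(-25.2°) cos(3.4°) cos(-37.60°) = -0.0253 + 0.7156 = 0.6903.
Top-of-atmosphere irradiance = S₀ cos θ_z = 1365 × 0.6903 = 942.26 W/m².

942 W/m²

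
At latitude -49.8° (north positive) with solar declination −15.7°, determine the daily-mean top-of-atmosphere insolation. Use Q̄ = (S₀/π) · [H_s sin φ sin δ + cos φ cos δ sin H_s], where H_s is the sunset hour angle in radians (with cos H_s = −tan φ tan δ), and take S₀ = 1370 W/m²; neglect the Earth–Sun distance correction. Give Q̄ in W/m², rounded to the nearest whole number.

cos H_s = −tan(-49.8°) · tan(-15.7°) = -0.3326, so H_s = arccos(-0.3326) = 109.43°. In radians, H_s = 1.9099.
H_s sin φ sin δ = 1.9099 × -0.7638 × -0.2706 = 0.3947.
cos φ cos δ sin H_s = 0.6455 × 0.9627 × 0.9431 = 0.5861.
Q̄ = (1370/π) × (0.3947 + 0.5861) = 436.08 × 0.9808 = 427.71 W/m².

428 W/m²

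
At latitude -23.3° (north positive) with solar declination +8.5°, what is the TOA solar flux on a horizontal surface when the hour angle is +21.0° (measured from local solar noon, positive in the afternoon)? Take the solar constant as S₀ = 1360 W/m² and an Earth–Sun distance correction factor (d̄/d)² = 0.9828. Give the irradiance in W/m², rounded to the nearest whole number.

1055 W/m²

cos θ_z = sin(-23.3°) sin(8.5°) + cos(-23.3°) cos(8.5°) cos(21.00°) = -0.0585 + 0.8480 = 0.7895.
Top-of-atmosphere irradiance = S₀ (d̄/d)² cos θ_z = 1360 × 0.9828 × 0.7895 = 1055.25 W/m².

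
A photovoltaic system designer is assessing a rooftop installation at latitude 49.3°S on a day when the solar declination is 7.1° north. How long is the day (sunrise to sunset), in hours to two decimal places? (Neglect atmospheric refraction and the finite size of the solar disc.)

−tan φ tan δ = −(-1.1626)(0.1246) = 0.1449; H_s = arccos(0.1449) = 81.67°.
Day length = 2 H_s / 15° h⁻¹ = 163.34° / 15 = 10.889 h.

10.89 hours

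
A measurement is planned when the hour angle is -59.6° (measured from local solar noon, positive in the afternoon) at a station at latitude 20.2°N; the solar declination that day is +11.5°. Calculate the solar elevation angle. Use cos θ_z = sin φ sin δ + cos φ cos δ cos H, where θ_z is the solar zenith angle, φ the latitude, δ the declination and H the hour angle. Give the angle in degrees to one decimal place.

With φ = 20.2°, δ = 11.5°, H = -59.60°: sin φ sin δ = 0.0688, cos φ cos δ cos H = 0.4654, so cos θ_z = 0.5342.
θ_z = arccos(0.5342) = 57.71°, so the elevation is 90° − 57.71° = 32.29°.

32.3°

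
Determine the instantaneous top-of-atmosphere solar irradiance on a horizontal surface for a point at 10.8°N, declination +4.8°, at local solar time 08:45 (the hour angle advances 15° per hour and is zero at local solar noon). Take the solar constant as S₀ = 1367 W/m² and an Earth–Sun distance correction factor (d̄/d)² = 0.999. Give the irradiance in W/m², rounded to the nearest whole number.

Hour angle H = 15° × (8.75 − 12) = -48.75°.
cos θ_z = sin(10.8°) sin(4.8°) + cos(10.8°) cos(4.8°) cos(-48.75°) = 0.0157 + 0.6454 = 0.6611.
Top-of-atmosphere irradiance = S₀ (d̄/d)² cos θ_z = 1367 × 0.999 × 0.6611 = 902.82 W/m².

903 W/m²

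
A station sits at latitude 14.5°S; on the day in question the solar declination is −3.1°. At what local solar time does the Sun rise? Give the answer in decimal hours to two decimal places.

cos H_s = −tan(-14.5°) · tan(-3.1°) = -0.0140, so H_s = arccos(-0.0140) = 90.80°.
Sunrise is at 12 − H_s/15 = 12 − 6.053 = 5.947 h local solar time.

5.95 h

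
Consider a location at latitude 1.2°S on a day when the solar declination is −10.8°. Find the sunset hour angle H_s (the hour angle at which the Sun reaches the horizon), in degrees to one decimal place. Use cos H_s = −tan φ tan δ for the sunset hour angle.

90.2°

The sunset hour angle satisfies cos H_s = −tan φ tan δ = -0.0040, giving H_s = 90.23°.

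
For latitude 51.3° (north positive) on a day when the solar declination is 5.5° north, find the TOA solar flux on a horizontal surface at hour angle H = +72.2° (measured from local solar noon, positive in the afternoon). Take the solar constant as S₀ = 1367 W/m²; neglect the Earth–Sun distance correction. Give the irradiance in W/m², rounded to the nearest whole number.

cos θ_z = sin(51.3°) sin(5.5°) + cos(51.3°) cos(5.5°) cos(72.20°) = 0.0748 + 0.1903 = 0.2651.
Top-of-atmosphere irradiance = S₀ cos θ_z = 1367 × 0.2651 = 362.39 W/m².

362 W/m²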